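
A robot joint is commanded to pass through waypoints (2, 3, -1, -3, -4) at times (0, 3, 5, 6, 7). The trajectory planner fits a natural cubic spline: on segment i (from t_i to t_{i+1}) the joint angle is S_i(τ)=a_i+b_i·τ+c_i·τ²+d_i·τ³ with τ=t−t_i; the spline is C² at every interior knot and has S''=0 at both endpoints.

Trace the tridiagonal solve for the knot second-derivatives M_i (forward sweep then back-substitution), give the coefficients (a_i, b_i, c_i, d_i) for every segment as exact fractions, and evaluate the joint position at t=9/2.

  seg 0: a=2 b=679/642 c=0 d=-155/1926
  seg 1: a=3 b=-358/321 c=-155/214 d=181/1284
  seg 2: a=-1 b=-745/321 c=13/107 d=64/321
  seg 3: a=-3 b=-475/321 c=77/107 d=-77/321
S(9/2) = 593/3424

Δ: Δ0=1/3, Δ1=-2, Δ2=-2, Δ3=-1
row 1: diag=10, rhs=-14; c'=1/5, d'=-7/5
row 2: denom=6−2·1/5=28/5; d'=(0−2·-7/5)/(28/5)=1/2
row 3: denom=4−1·5/28=107/28; d'=(6−1·1/2)/(107/28)=154/107
back: M3=154/107
back: M2=1/2−5/28·154/107=26/107
back: M1=-7/5−1/5·26/107=-155/107
M: M0=0, M1=-155/107, M2=26/107, M3=154/107, M4=0
seg 0: a=2, c=M0/2=0, d=(M1−M0)/(6·3)=-155/1926, b=Δ0−h0·(2M0+M1)/6=679/642
seg 1: a=3, c=M1/2=-155/214, d=(M2−M1)/(6·2)=181/1284, b=Δ1−h1·(2M1+M2)/6=-358/321
seg 2: a=-1, c=M2/2=13/107, d=(M3−M2)/(6·1)=64/321, b=Δ2−h2·(2M2+M3)/6=-745/321
seg 3: a=-3, c=M3/2=77/107, d=(M4−M3)/(6·1)=-77/321, b=Δ3−h3·(2M3+M4)/6=-475/321
t_q=9/2 → seg 1, τ=3/2; S=3+-358/321·τ+-155/214·τ²+181/1284·τ³=593/3424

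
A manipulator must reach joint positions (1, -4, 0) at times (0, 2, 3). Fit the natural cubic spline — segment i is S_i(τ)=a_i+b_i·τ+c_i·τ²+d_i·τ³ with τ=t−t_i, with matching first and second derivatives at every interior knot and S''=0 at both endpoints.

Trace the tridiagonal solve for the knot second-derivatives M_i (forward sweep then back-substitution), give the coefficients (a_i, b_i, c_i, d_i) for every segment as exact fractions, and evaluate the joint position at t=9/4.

Δ: Δ0=-5/2, Δ1=4
row 1: diag=6, rhs=39; c'=1/6, d'=13/2
back: M1=13/2
M: M0=0, M1=13/2, M2=0
seg 0: a=1, c=M0/2=0, d=(M1−M0)/(6·2)=13/24, b=Δ0−h0·(2M0+M1)/6=-14/3
seg 1: a=-4, c=M1/2=13/4, d=(M2−M1)/(6·1)=-13/12, b=Δ1−h1·(2M1+M2)/6=11/6
t_q=9/4 → seg 1, τ=1/4; S=-4+11/6·τ+13/4·τ²+-13/12·τ³=-859/256

  seg 0: a=1 b=-14/3 c=0 d=13/24
  seg 1: a=-4 b=11/6 c=13/4 d=-13/12
S(9/4) = -859/256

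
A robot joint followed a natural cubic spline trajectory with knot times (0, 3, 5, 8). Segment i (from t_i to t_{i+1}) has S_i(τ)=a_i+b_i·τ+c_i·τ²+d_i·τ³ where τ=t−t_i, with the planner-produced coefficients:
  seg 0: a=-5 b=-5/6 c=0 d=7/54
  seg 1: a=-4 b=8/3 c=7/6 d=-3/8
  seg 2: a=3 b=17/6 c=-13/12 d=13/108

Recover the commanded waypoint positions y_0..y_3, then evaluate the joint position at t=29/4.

y_0 = S_0(0) = a_0 = -5
y_1 = S_1(0) = a_1 = -4
y_2 = S_2(0) = a_2 = 3
y_3 = S_2(3) = 5
t_q=29/4 is in segment 2 (τ=9/4); S_2(τ)=1347/256

y_0=-5 y_1=-4 y_2=3 y_3=5
S(29/4) = 1347/256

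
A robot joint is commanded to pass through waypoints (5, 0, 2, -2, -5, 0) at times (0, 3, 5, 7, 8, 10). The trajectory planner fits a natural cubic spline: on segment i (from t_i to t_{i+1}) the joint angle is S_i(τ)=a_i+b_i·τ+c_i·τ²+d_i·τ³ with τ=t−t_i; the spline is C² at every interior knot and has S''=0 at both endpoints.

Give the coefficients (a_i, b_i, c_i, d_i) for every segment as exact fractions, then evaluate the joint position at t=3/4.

  seg 0: a=5 b=-986/363 c=0 d=127/1089
  seg 1: a=0 b=157/363 c=127/121 d=-139/363
  seg 2: a=2 b=13/363 c=-151/121 d=167/1452
  seg 3: a=-2 b=-118/33 c=-135/242 d=823/726
  seg 4: a=-5 b=-937/726 c=344/121 d=-172/363
S(3/4) = 23325/7744

Δ: Δ0=-5/3, Δ1=1, Δ2=-2, Δ3=-3, Δ4=5/2
row 1: diag=10, rhs=16; c'=1/5, d'=8/5
row 2: denom=8−2·1/5=38/5; d'=(-18−2·8/5)/(38/5)=-53/19
row 3: denom=6−2·5/19=104/19; d'=(-6−2·-53/19)/(104/19)=-1/13
row 4: denom=6−1·19/104=605/104; d'=(33−1·-1/13)/(605/104)=688/121
back: M4=688/121
back: M3=-1/13−19/104·688/121=-135/121
back: M2=-53/19−5/19·-135/121=-302/121
back: M1=8/5−1/5·-302/121=254/121
M: M0=0, M1=254/121, M2=-302/121, M3=-135/121, M4=688/121, M5=0
seg 0: a=5, c=M0/2=0, d=(M1−M0)/(6·3)=127/1089, b=Δ0−h0·(2M0+M1)/6=-986/363
seg 1: a=0, c=M1/2=127/121, d=(M2−M1)/(6·2)=-139/363, b=Δ1−h1·(2M1+M2)/6=157/363
seg 2: a=2, c=M2/2=-151/121, d=(M3−M2)/(6·2)=167/1452, b=Δ2−h2·(2M2+M3)/6=13/363
seg 3: a=-2, c=M3/2=-135/242, d=(M4−M3)/(6·1)=823/726, b=Δ3−h3·(2M3+M4)/6=-118/33
seg 4: a=-5, c=M4/2=344/121, d=(M5−M4)/(6·2)=-172/363, b=Δ4−h4·(2M4+M5)/6=-937/726
t_q=3/4 → seg 0, τ=3/4; S=5+-986/363·τ+0·τ²+127/1089·τ³=23325/7744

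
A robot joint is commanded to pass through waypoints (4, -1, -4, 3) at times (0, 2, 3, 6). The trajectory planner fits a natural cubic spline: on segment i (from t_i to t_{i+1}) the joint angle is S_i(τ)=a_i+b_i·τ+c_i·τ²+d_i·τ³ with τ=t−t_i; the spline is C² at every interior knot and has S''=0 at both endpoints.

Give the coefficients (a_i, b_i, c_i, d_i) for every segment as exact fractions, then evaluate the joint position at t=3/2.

  seg 0: a=4 b=-593/282 c=0 d=-14/141
  seg 1: a=-1 b=-929/282 c=-28/47 d=251/282
  seg 2: a=-4 b=-256/141 c=195/94 d=-65/282
S(3/2) = 24/47

Δ: Δ0=-5/2, Δ1=-3, Δ2=7/3
row 1: diag=6, rhs=-3; c'=1/6, d'=-1/2
row 2: denom=8−1·1/6=47/6; d'=(32−1·-1/2)/(47/6)=195/47
back: M2=195/47
back: M1=-1/2−1/6·195/47=-56/47
M: M0=0, M1=-56/47, M2=195/47, M3=0
seg 0: a=4, c=M0/2=0, d=(M1−M0)/(6·2)=-14/141, b=Δ0−h0·(2M0+M1)/6=-593/282
seg 1: a=-1, c=M1/2=-28/47, d=(M2−M1)/(6·1)=251/282, b=Δ1−h1·(2M1+M2)/6=-929/282
seg 2: a=-4, c=M2/2=195/94, d=(M3−M2)/(6·3)=-65/282, b=Δ2−h2·(2M2+M3)/6=-256/141
t_q=3/2 → seg 0, τ=3/2; S=4+-593/282·τ+0·τ²+-14/141·τ³=24/47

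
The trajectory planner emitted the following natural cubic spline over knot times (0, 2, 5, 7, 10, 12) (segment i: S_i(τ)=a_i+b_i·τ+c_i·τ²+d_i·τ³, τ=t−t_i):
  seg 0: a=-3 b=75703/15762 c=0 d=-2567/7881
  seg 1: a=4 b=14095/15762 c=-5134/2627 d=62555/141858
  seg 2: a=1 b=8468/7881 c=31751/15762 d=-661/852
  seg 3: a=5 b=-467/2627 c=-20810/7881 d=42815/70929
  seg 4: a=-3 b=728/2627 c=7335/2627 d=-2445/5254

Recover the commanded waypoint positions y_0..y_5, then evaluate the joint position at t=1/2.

y_0=-3 y_1=4 y_2=1 y_3=5 y_4=-3 y_5=5
S(1/2) = -13435/21016

y_0 = S_0(0) = a_0 = -3
y_1 = S_1(0) = a_1 = 4
y_2 = S_2(0) = a_2 = 1
y_3 = S_3(0) = a_3 = 5
y_4 = S_4(0) = a_4 = -3
y_5 = S_4(2) = 5
t_q=1/2 is in segment 0 (τ=1/2); S_0(τ)=-13435/21016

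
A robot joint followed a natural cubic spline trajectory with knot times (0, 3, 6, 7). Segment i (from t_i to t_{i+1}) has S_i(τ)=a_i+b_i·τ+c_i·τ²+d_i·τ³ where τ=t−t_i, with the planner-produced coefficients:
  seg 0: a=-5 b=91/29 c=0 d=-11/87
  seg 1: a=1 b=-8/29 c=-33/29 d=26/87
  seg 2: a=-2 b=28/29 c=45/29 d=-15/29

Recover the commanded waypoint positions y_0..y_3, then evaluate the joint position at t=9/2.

y_0 = S_0(0) = a_0 = -5
y_1 = S_1(0) = a_1 = 1
y_2 = S_2(0) = a_2 = -2
y_3 = S_2(1) = 0
t_q=9/2 is in segment 1 (τ=3/2); S_1(τ)=-28/29

y_0=-5 y_1=1 y_2=-2 y_3=0
S(9/2) = -28/29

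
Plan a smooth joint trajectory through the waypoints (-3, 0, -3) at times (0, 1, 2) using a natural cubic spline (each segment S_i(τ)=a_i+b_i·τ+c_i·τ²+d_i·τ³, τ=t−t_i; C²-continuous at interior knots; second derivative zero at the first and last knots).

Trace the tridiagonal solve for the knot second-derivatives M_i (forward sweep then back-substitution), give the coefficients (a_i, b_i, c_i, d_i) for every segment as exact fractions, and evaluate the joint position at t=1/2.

  seg 0: a=-3 b=9/2 c=0 d=-3/2
  seg 1: a=0 b=0 c=-9/2 d=3/2
S(1/2) = -15/16

Δ: Δ0=3, Δ1=-3
row 1: diag=4, rhs=-36; c'=1/4, d'=-9
back: M1=-9
M: M0=0, M1=-9, M2=0
seg 0: a=-3, c=M0/2=0, d=(M1−M0)/(6·1)=-3/2, b=Δ0−h0·(2M0+M1)/6=9/2
seg 1: a=0, c=M1/2=-9/2, d=(M2−M1)/(6·1)=3/2, b=Δ1−h1·(2M1+M2)/6=0
t_q=1/2 → seg 0, τ=1/2; S=-3+9/2·τ+0·τ²+-3/2·τ³=-15/16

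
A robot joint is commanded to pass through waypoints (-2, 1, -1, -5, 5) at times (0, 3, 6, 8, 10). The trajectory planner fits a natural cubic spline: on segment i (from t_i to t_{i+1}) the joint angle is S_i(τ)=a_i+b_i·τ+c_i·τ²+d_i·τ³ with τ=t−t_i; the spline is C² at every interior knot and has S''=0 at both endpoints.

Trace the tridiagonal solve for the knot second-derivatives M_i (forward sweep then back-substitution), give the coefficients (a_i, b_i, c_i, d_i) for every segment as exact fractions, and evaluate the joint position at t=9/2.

  seg 0: a=-2 b=499/420 c=0 d=-79/3780
  seg 1: a=1 b=131/210 c=-79/420 d=-61/756
  seg 2: a=-1 b=-161/60 c=-32/35 d=211/336
  seg 3: a=-5 b=251/210 c=799/280 d=-799/1680
S(9/2) = 1389/1120

Δ: Δ0=1, Δ1=-2/3, Δ2=-2, Δ3=5
row 1: diag=12, rhs=-10; c'=1/4, d'=-5/6
row 2: denom=10−3·1/4=37/4; d'=(-8−3·-5/6)/(37/4)=-22/37
row 3: denom=8−2·8/37=280/37; d'=(42−2·-22/37)/(280/37)=799/140
back: M3=799/140
back: M2=-22/37−8/37·799/140=-64/35
back: M1=-5/6−1/4·-64/35=-79/210
M: M0=0, M1=-79/210, M2=-64/35, M3=799/140, M4=0
seg 0: a=-2, c=M0/2=0, d=(M1−M0)/(6·3)=-79/3780, b=Δ0−h0·(2M0+M1)/6=499/420
seg 1: a=1, c=M1/2=-79/420, d=(M2−M1)/(6·3)=-61/756, b=Δ1−h1·(2M1+M2)/6=131/210
seg 2: a=-1, c=M2/2=-32/35, d=(M3−M2)/(6·2)=211/336, b=Δ2−h2·(2M2+M3)/6=-161/60
seg 3: a=-5, c=M3/2=799/280, d=(M4−M3)/(6·2)=-799/1680, b=Δ3−h3·(2M3+M4)/6=251/210
t_q=9/2 → seg 1, τ=3/2; S=1+131/210·τ+-79/420·τ²+-61/756·τ³=1389/1120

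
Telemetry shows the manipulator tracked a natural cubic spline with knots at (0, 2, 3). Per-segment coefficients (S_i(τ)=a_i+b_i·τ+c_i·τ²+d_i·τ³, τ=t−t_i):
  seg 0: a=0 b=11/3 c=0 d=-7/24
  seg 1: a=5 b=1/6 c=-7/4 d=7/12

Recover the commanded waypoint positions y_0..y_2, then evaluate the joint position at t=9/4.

y_0=0 y_1=5 y_2=4
S(9/4) = 1265/256

y_0 = S_0(0) = a_0 = 0
y_1 = S_1(0) = a_1 = 5
y_2 = S_1(1) = 4
t_q=9/4 is in segment 1 (τ=1/4); S_1(τ)=1265/256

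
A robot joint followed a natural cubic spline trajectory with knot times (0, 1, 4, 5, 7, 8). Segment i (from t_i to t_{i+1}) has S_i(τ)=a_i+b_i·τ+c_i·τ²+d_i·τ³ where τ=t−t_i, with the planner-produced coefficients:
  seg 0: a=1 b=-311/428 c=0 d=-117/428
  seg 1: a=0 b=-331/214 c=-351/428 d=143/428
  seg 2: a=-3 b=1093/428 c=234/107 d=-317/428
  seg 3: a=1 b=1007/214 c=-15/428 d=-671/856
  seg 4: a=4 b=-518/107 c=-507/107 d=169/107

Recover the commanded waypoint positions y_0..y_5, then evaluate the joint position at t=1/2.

y_0=1 y_1=0 y_2=-3 y_3=1 y_4=4 y_5=-4
S(1/2) = 2063/3424

y_0 = S_0(0) = a_0 = 1
y_1 = S_1(0) = a_1 = 0
y_2 = S_2(0) = a_2 = -3
y_3 = S_3(0) = a_3 = 1
y_4 = S_4(0) = a_4 = 4
y_5 = S_4(1) = -4
t_q=1/2 is in segment 0 (τ=1/2); S_0(τ)=2063/3424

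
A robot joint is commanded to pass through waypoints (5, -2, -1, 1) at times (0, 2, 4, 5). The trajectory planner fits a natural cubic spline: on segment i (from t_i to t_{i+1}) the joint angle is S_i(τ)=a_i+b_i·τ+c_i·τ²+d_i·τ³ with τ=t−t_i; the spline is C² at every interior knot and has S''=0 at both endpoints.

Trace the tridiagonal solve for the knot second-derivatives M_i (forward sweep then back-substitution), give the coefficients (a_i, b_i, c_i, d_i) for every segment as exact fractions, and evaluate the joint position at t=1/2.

Δ: Δ0=-7/2, Δ1=1/2, Δ2=2
row 1: diag=8, rhs=24; c'=1/4, d'=3
row 2: denom=6−2·1/4=11/2; d'=(9−2·3)/(11/2)=6/11
back: M2=6/11
back: M1=3−1/4·6/11=63/22
M: M0=0, M1=63/22, M2=6/11, M3=0
seg 0: a=5, c=M0/2=0, d=(M1−M0)/(6·2)=21/88, b=Δ0−h0·(2M0+M1)/6=-49/11
seg 1: a=-2, c=M1/2=63/44, d=(M2−M1)/(6·2)=-17/88, b=Δ1−h1·(2M1+M2)/6=-35/22
seg 2: a=-1, c=M2/2=3/11, d=(M3−M2)/(6·1)=-1/11, b=Δ2−h2·(2M2+M3)/6=20/11
t_q=1/2 → seg 0, τ=1/2; S=5+-49/11·τ+0·τ²+21/88·τ³=1973/704

  seg 0: a=5 b=-49/11 c=0 d=21/88
  seg 1: a=-2 b=-35/22 c=63/44 d=-17/88
  seg 2: a=-1 b=20/11 c=3/11 d=-1/11
S(1/2) = 1973/704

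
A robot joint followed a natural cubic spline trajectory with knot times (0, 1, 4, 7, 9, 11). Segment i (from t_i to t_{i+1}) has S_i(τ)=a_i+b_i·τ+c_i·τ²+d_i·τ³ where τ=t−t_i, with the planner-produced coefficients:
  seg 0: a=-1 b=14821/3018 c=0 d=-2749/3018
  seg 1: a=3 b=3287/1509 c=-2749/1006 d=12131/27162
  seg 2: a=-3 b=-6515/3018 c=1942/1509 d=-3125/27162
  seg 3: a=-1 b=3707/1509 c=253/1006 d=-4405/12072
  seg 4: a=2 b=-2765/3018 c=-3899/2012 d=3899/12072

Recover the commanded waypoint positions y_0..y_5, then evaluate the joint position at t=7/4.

y_0=-1 y_1=3 y_2=-3 y_3=-1 y_4=2 y_5=-5
S(7/4) = 211503/64384

y_0 = S_0(0) = a_0 = -1
y_1 = S_1(0) = a_1 = 3
y_2 = S_2(0) = a_2 = -3
y_3 = S_3(0) = a_3 = -1
y_4 = S_4(0) = a_4 = 2
y_5 = S_4(2) = -5
t_q=7/4 is in segment 1 (τ=3/4); S_1(τ)=211503/64384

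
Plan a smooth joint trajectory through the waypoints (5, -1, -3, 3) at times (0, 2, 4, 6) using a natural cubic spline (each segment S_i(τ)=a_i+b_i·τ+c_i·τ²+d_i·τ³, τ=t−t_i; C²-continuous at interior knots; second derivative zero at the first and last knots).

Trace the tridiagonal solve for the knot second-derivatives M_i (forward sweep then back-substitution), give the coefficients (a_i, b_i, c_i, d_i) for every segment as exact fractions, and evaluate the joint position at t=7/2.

  seg 0: a=5 b=-49/15 c=0 d=1/15
  seg 1: a=-1 b=-37/15 c=2/5 d=1/6
  seg 2: a=-3 b=17/15 c=7/5 d=-7/30
S(7/2) = -259/80

Δ: Δ0=-3, Δ1=-1, Δ2=3
row 1: diag=8, rhs=12; c'=1/4, d'=3/2
row 2: denom=8−2·1/4=15/2; d'=(24−2·3/2)/(15/2)=14/5
back: M2=14/5
back: M1=3/2−1/4·14/5=4/5
M: M0=0, M1=4/5, M2=14/5, M3=0
seg 0: a=5, c=M0/2=0, d=(M1−M0)/(6·2)=1/15, b=Δ0−h0·(2M0+M1)/6=-49/15
seg 1: a=-1, c=M1/2=2/5, d=(M2−M1)/(6·2)=1/6, b=Δ1−h1·(2M1+M2)/6=-37/15
seg 2: a=-3, c=M2/2=7/5, d=(M3−M2)/(6·2)=-7/30, b=Δ2−h2·(2M2+M3)/6=17/15
t_q=7/2 → seg 1, τ=3/2; S=-1+-37/15·τ+2/5·τ²+1/6·τ³=-259/80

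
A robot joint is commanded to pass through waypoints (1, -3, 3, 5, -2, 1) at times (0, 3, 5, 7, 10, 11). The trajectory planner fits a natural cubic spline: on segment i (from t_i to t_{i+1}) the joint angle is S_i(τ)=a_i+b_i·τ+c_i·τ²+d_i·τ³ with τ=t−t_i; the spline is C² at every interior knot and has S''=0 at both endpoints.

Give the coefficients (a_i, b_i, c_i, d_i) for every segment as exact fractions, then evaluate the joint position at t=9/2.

  seg 0: a=1 b=-391/141 c=0 d=203/1269
  seg 1: a=-3 b=218/141 c=203/141 d=-67/188
  seg 2: a=3 b=427/141 c=-197/282 d=-89/564
  seg 3: a=5 b=-78/47 c=-232/141 d=601/1269
  seg 4: a=-2 b=59/47 c=123/47 d=-41/47
S(9/2) = 2039/1504

Δ: Δ0=-4/3, Δ1=3, Δ2=1, Δ3=-7/3, Δ4=3
row 1: diag=10, rhs=26; c'=1/5, d'=13/5
row 2: denom=8−2·1/5=38/5; d'=(-12−2·13/5)/(38/5)=-43/19
row 3: denom=10−2·5/19=180/19; d'=(-20−2·-43/19)/(180/19)=-49/30
row 4: denom=8−3·19/60=141/20; d'=(32−3·-49/30)/(141/20)=246/47
back: M4=246/47
back: M3=-49/30−19/60·246/47=-464/141
back: M2=-43/19−5/19·-464/141=-197/141
back: M1=13/5−1/5·-197/141=406/141
M: M0=0, M1=406/141, M2=-197/141, M3=-464/141, M4=246/47, M5=0
seg 0: a=1, c=M0/2=0, d=(M1−M0)/(6·3)=203/1269, b=Δ0−h0·(2M0+M1)/6=-391/141
seg 1: a=-3, c=M1/2=203/141, d=(M2−M1)/(6·2)=-67/188, b=Δ1−h1·(2M1+M2)/6=218/141
seg 2: a=3, c=M2/2=-197/282, d=(M3−M2)/(6·2)=-89/564, b=Δ2−h2·(2M2+M3)/6=427/141
seg 3: a=5, c=M3/2=-232/141, d=(M4−M3)/(6·3)=601/1269, b=Δ3−h3·(2M3+M4)/6=-78/47
seg 4: a=-2, c=M4/2=123/47, d=(M5−M4)/(6·1)=-41/47, b=Δ4−h4·(2M4+M5)/6=59/47
t_q=9/2 → seg 1, τ=3/2; S=-3+218/141·τ+203/141·τ²+-67/188·τ³=2039/1504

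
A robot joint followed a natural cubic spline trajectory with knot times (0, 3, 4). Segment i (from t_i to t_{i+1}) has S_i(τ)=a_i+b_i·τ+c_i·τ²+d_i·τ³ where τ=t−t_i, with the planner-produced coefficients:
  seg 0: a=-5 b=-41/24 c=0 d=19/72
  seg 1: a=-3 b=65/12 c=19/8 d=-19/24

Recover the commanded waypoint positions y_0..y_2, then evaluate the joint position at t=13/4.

y_0=-5 y_1=-3 y_2=4
S(13/4) = -773/512

y_0 = S_0(0) = a_0 = -5
y_1 = S_1(0) = a_1 = -3
y_2 = S_1(1) = 4
t_q=13/4 is in segment 1 (τ=1/4); S_1(τ)=-773/512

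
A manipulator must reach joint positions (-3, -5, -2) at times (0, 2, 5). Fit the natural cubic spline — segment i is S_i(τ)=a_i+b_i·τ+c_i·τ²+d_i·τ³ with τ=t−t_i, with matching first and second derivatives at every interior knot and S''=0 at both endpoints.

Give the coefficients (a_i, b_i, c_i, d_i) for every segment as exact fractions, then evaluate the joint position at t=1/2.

Δ: Δ0=-1, Δ1=1
row 1: diag=10, rhs=12; c'=3/10, d'=6/5
back: M1=6/5
M: M0=0, M1=6/5, M2=0
seg 0: a=-3, c=M0/2=0, d=(M1−M0)/(6·2)=1/10, b=Δ0−h0·(2M0+M1)/6=-7/5
seg 1: a=-5, c=M1/2=3/5, d=(M2−M1)/(6·3)=-1/15, b=Δ1−h1·(2M1+M2)/6=-1/5
t_q=1/2 → seg 0, τ=1/2; S=-3+-7/5·τ+0·τ²+1/10·τ³=-59/16

  seg 0: a=-3 b=-7/5 c=0 d=1/10
  seg 1: a=-5 b=-1/5 c=3/5 d=-1/15
S(1/2) = -59/16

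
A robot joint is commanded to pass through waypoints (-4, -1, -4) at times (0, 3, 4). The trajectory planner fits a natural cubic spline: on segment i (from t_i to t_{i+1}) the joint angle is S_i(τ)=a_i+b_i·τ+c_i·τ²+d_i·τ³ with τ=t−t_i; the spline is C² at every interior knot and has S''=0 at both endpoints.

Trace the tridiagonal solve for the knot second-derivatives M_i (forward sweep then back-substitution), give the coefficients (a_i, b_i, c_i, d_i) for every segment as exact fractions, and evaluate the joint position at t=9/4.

  seg 0: a=-4 b=5/2 c=0 d=-1/6
  seg 1: a=-1 b=-2 c=-3/2 d=1/2
S(9/4) = -35/128

Δ: Δ0=1, Δ1=-3
row 1: diag=8, rhs=-24; c'=1/8, d'=-3
back: M1=-3
M: M0=0, M1=-3, M2=0
seg 0: a=-4, c=M0/2=0, d=(M1−M0)/(6·3)=-1/6, b=Δ0−h0·(2M0+M1)/6=5/2
seg 1: a=-1, c=M1/2=-3/2, d=(M2−M1)/(6·1)=1/2, b=Δ1−h1·(2M1+M2)/6=-2
t_q=9/4 → seg 0, τ=9/4; S=-4+5/2·τ+0·τ²+-1/6·τ³=-35/128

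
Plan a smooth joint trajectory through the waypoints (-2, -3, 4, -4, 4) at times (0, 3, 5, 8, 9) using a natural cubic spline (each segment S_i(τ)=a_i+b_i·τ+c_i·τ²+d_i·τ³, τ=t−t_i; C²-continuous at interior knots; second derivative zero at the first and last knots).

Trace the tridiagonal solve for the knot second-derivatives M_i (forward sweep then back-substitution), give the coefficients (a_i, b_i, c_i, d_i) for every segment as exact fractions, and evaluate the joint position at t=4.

  seg 0: a=-2 b=-3061/1356 c=0 d=2609/12204
  seg 1: a=-3 b=2383/678 c=2609/1356 d=-873/904
  seg 2: a=4 b=-128/339 c=-1312/339 d=3160/3051
  seg 3: a=-4 b=1480/339 c=616/113 d=-616/339
S(4) = 3995/2712

Δ: Δ0=-1/3, Δ1=7/2, Δ2=-8/3, Δ3=8
row 1: diag=10, rhs=23; c'=1/5, d'=23/10
row 2: denom=10−2·1/5=48/5; d'=(-37−2·23/10)/(48/5)=-13/3
row 3: denom=8−3·5/16=113/16; d'=(64−3·-13/3)/(113/16)=1232/113
back: M3=1232/113
back: M2=-13/3−5/16·1232/113=-2624/339
back: M1=23/10−1/5·-2624/339=2609/678
M: M0=0, M1=2609/678, M2=-2624/339, M3=1232/113, M4=0
seg 0: a=-2, c=M0/2=0, d=(M1−M0)/(6·3)=2609/12204, b=Δ0−h0·(2M0+M1)/6=-3061/1356
seg 1: a=-3, c=M1/2=2609/1356, d=(M2−M1)/(6·2)=-873/904, b=Δ1−h1·(2M1+M2)/6=2383/678
seg 2: a=4, c=M2/2=-1312/339, d=(M3−M2)/(6·3)=3160/3051, b=Δ2−h2·(2M2+M3)/6=-128/339
seg 3: a=-4, c=M3/2=616/113, d=(M4−M3)/(6·1)=-616/339, b=Δ3−h3·(2M3+M4)/6=1480/339
t_q=4 → seg 1, τ=1; S=-3+2383/678·τ+2609/1356·τ²+-873/904·τ³=3995/2712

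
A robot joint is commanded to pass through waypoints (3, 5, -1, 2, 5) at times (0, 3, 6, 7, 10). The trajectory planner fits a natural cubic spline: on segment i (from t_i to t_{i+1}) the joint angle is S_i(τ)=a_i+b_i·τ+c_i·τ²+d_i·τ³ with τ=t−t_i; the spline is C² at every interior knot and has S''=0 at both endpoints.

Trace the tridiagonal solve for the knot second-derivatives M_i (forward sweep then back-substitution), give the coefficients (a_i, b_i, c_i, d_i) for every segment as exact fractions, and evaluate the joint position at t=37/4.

Δ: Δ0=2/3, Δ1=-2, Δ2=3, Δ3=1
row 1: diag=12, rhs=-16; c'=1/4, d'=-4/3
row 2: denom=8−3·1/4=29/4; d'=(30−3·-4/3)/(29/4)=136/29
row 3: denom=8−1·4/29=228/29; d'=(-12−1·136/29)/(228/29)=-121/57
back: M3=-121/57
back: M2=136/29−4/29·-121/57=284/57
back: M1=-4/3−1/4·284/57=-49/19
M: M0=0, M1=-49/19, M2=284/57, M3=-121/57, M4=0
seg 0: a=3, c=M0/2=0, d=(M1−M0)/(6·3)=-49/342, b=Δ0−h0·(2M0+M1)/6=223/114
seg 1: a=5, c=M1/2=-49/38, d=(M2−M1)/(6·3)=431/1026, b=Δ1−h1·(2M1+M2)/6=-109/57
seg 2: a=-1, c=M2/2=142/57, d=(M3−M2)/(6·1)=-45/38, b=Δ2−h2·(2M2+M3)/6=193/114
seg 3: a=2, c=M3/2=-121/114, d=(M4−M3)/(6·3)=121/1026, b=Δ3−h3·(2M3+M4)/6=178/57
t_q=37/4 → seg 3, τ=9/4; S=2+178/57·τ+-121/114·τ²+121/1026·τ³=12151/2432

  seg 0: a=3 b=223/114 c=0 d=-49/342
  seg 1: a=5 b=-109/57 c=-49/38 d=431/1026
  seg 2: a=-1 b=193/114 c=142/57 d=-45/38
  seg 3: a=2 b=178/57 c=-121/114 d=121/1026
S(37/4) = 12151/2432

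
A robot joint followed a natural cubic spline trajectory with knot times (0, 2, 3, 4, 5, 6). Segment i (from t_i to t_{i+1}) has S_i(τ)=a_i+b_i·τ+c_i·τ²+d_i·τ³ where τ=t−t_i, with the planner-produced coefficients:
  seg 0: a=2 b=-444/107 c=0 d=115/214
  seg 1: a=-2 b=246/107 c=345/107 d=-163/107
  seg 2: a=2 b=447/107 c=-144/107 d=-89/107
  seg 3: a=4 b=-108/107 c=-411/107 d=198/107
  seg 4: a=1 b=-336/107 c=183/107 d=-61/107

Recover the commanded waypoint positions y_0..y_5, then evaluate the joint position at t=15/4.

y_0 = S_0(0) = a_0 = 2
y_1 = S_1(0) = a_1 = -2
y_2 = S_2(0) = a_2 = 2
y_3 = S_3(0) = a_3 = 4
y_4 = S_4(0) = a_4 = 1
y_5 = S_4(1) = -1
t_q=15/4 is in segment 2 (τ=3/4); S_2(τ)=27565/6848

y_0=2 y_1=-2 y_2=2 y_3=4 y_4=1 y_5=-1
S(15/4) = 27565/6848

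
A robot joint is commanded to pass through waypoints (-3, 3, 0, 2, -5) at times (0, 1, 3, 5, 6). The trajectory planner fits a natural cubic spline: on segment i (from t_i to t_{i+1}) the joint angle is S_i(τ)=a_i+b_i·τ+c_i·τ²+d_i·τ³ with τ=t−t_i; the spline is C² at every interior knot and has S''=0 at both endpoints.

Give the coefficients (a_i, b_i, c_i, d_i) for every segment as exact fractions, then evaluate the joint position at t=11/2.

  seg 0: a=-3 b=229/30 c=0 d=-49/30
  seg 1: a=3 b=41/15 c=-49/10 d=167/120
  seg 2: a=0 b=-1/6 c=69/20 d=-43/30
  seg 3: a=2 b=-107/30 c=-103/20 d=103/60
S(11/2) = -137/160

Δ: Δ0=6, Δ1=-3/2, Δ2=1, Δ3=-7
row 1: diag=6, rhs=-45; c'=1/3, d'=-15/2
row 2: denom=8−2·1/3=22/3; d'=(15−2·-15/2)/(22/3)=45/11
row 3: denom=6−2·3/11=60/11; d'=(-48−2·45/11)/(60/11)=-103/10
back: M3=-103/10
back: M2=45/11−3/11·-103/10=69/10
back: M1=-15/2−1/3·69/10=-49/5
M: M0=0, M1=-49/5, M2=69/10, M3=-103/10, M4=0
seg 0: a=-3, c=M0/2=0, d=(M1−M0)/(6·1)=-49/30, b=Δ0−h0·(2M0+M1)/6=229/30
seg 1: a=3, c=M1/2=-49/10, d=(M2−M1)/(6·2)=167/120, b=Δ1−h1·(2M1+M2)/6=41/15
seg 2: a=0, c=M2/2=69/20, d=(M3−M2)/(6·2)=-43/30, b=Δ2−h2·(2M2+M3)/6=-1/6
seg 3: a=2, c=M3/2=-103/20, d=(M4−M3)/(6·1)=103/60, b=Δ3−h3·(2M3+M4)/6=-107/30
t_q=11/2 → seg 3, τ=1/2; S=2+-107/30·τ+-103/20·τ²+103/60·τ³=-137/160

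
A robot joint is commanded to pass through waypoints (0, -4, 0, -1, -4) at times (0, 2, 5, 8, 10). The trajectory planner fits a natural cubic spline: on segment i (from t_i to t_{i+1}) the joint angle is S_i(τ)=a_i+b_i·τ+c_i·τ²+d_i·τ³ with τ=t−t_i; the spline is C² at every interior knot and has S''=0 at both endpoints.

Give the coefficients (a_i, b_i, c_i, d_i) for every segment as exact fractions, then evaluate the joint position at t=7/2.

Δ: Δ0=-2, Δ1=4/3, Δ2=-1/3, Δ3=-3/2
row 1: diag=10, rhs=20; c'=3/10, d'=2
row 2: denom=12−3·3/10=111/10; d'=(-10−3·2)/(111/10)=-160/111
row 3: denom=10−3·10/37=340/37; d'=(-7−3·-160/111)/(340/37)=-99/340
back: M3=-99/340
back: M2=-160/111−10/37·-99/340=-139/102
back: M1=2−3/10·-139/102=819/340
M: M0=0, M1=819/340, M2=-139/102, M3=-99/340, M4=0
seg 0: a=0, c=M0/2=0, d=(M1−M0)/(6·2)=273/1360, b=Δ0−h0·(2M0+M1)/6=-953/340
seg 1: a=-4, c=M1/2=819/680, d=(M2−M1)/(6·3)=-3847/18360, b=Δ1−h1·(2M1+M2)/6=-67/170
seg 2: a=0, c=M2/2=-139/204, d=(M3−M2)/(6·3)=1093/18360, b=Δ2−h2·(2M2+M3)/6=47/40
seg 3: a=-1, c=M3/2=-99/680, d=(M4−M3)/(6·2)=33/1360, b=Δ3−h3·(2M3+M4)/6=-111/85
t_q=7/2 → seg 1, τ=3/2; S=-4+-67/170·τ+819/680·τ²+-3847/18360·τ³=-14081/5440

  seg 0: a=0 b=-953/340 c=0 d=273/1360
  seg 1: a=-4 b=-67/170 c=819/680 d=-3847/18360
  seg 2: a=0 b=47/40 c=-139/204 d=1093/18360
  seg 3: a=-1 b=-111/85 c=-99/680 d=33/1360
S(7/2) = -14081/5440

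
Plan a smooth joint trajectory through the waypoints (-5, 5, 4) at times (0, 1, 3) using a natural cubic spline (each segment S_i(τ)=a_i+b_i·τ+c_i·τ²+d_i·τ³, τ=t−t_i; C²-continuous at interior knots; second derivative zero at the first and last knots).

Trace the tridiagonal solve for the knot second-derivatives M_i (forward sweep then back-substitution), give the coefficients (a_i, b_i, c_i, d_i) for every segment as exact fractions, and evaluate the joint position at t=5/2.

  seg 0: a=-5 b=47/4 c=0 d=-7/4
  seg 1: a=5 b=13/2 c=-21/4 d=7/8
S(5/2) = 377/64

Δ: Δ0=10, Δ1=-1/2
row 1: diag=6, rhs=-63; c'=1/3, d'=-21/2
back: M1=-21/2
M: M0=0, M1=-21/2, M2=0
seg 0: a=-5, c=M0/2=0, d=(M1−M0)/(6·1)=-7/4, b=Δ0−h0·(2M0+M1)/6=47/4
seg 1: a=5, c=M1/2=-21/4, d=(M2−M1)/(6·2)=7/8, b=Δ1−h1·(2M1+M2)/6=13/2
t_q=5/2 → seg 1, τ=3/2; S=5+13/2·τ+-21/4·τ²+7/8·τ³=377/64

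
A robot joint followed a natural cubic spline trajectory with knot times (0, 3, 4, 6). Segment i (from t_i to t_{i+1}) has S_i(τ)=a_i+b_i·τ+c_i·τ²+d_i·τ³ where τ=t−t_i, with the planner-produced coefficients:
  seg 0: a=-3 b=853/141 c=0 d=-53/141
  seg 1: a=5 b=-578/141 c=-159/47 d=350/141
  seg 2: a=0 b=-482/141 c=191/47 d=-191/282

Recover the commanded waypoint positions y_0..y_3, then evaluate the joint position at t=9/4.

y_0=-3 y_1=5 y_2=0 y_3=4
S(9/4) = 19041/3008

y_0 = S_0(0) = a_0 = -3
y_1 = S_1(0) = a_1 = 5
y_2 = S_2(0) = a_2 = 0
y_3 = S_2(2) = 4
t_q=9/4 is in segment 0 (τ=9/4); S_0(τ)=19041/3008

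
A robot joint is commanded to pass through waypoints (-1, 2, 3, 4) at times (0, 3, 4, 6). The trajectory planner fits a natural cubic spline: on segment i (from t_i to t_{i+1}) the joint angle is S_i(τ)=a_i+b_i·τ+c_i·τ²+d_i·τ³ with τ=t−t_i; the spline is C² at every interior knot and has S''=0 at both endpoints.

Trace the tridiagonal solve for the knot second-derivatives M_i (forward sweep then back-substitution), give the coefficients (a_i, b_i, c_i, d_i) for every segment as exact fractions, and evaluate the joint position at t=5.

Δ: Δ0=1, Δ1=1, Δ2=1/2
row 1: diag=8, rhs=0; c'=1/8, d'=0
row 2: denom=6−1·1/8=47/8; d'=(-3−1·0)/(47/8)=-24/47
back: M2=-24/47
back: M1=0−1/8·-24/47=3/47
M: M0=0, M1=3/47, M2=-24/47, M3=0
seg 0: a=-1, c=M0/2=0, d=(M1−M0)/(6·3)=1/282, b=Δ0−h0·(2M0+M1)/6=91/94
seg 1: a=2, c=M1/2=3/94, d=(M2−M1)/(6·1)=-9/94, b=Δ1−h1·(2M1+M2)/6=50/47
seg 2: a=3, c=M2/2=-12/47, d=(M3−M2)/(6·2)=2/47, b=Δ2−h2·(2M2+M3)/6=79/94
t_q=5 → seg 2, τ=1; S=3+79/94·τ+-12/47·τ²+2/47·τ³=341/94

  seg 0: a=-1 b=91/94 c=0 d=1/282
  seg 1: a=2 b=50/47 c=3/94 d=-9/94
  seg 2: a=3 b=79/94 c=-12/47 d=2/47
S(5) = 341/94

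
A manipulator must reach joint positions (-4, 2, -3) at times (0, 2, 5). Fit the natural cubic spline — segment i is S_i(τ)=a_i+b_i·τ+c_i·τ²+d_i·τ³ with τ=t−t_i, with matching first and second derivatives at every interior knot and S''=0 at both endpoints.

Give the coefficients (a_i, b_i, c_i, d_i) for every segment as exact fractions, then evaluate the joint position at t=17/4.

  seg 0: a=-4 b=59/15 c=0 d=-7/30
  seg 1: a=2 b=17/15 c=-7/5 d=7/45
S(17/4) = -49/64

Δ: Δ0=3, Δ1=-5/3
row 1: diag=10, rhs=-28; c'=3/10, d'=-14/5
back: M1=-14/5
M: M0=0, M1=-14/5, M2=0
seg 0: a=-4, c=M0/2=0, d=(M1−M0)/(6·2)=-7/30, b=Δ0−h0·(2M0+M1)/6=59/15
seg 1: a=2, c=M1/2=-7/5, d=(M2−M1)/(6·3)=7/45, b=Δ1−h1·(2M1+M2)/6=17/15
t_q=17/4 → seg 1, τ=9/4; S=2+17/15·τ+-7/5·τ²+7/45·τ³=-49/64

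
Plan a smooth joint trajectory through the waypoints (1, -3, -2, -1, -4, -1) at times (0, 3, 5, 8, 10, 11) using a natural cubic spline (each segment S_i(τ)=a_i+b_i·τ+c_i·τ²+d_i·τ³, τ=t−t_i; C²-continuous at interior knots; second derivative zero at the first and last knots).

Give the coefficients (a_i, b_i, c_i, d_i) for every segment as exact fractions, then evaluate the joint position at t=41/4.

Δ: Δ0=-4/3, Δ1=1/2, Δ2=1/3, Δ3=-3/2, Δ4=3
row 1: diag=10, rhs=11; c'=1/5, d'=11/10
row 2: denom=10−2·1/5=48/5; d'=(-1−2·11/10)/(48/5)=-1/3
row 3: denom=10−3·5/16=145/16; d'=(-11−3·-1/3)/(145/16)=-32/29
row 4: denom=6−2·32/145=806/145; d'=(27−2·-32/29)/(806/145)=4235/806
back: M4=4235/806
back: M3=-32/29−32/145·4235/806=-912/403
back: M2=-1/3−5/16·-912/403=452/1209
back: M1=11/10−1/5·452/1209=2479/2418
M: M0=0, M1=2479/2418, M2=452/1209, M3=-912/403, M4=4235/806, M5=0
seg 0: a=1, c=M0/2=0, d=(M1−M0)/(6·3)=2479/43524, b=Δ0−h0·(2M0+M1)/6=-8927/4836
seg 1: a=-3, c=M1/2=2479/4836, d=(M2−M1)/(6·2)=-175/3224, b=Δ1−h1·(2M1+M2)/6=-745/2418
seg 2: a=-2, c=M2/2=226/1209, d=(M3−M2)/(6·3)=-1594/10881, b=Δ2−h2·(2M2+M3)/6=1319/1209
seg 3: a=-1, c=M3/2=-456/403, d=(M4−M3)/(6·2)=6059/9672, b=Δ3−h3·(2M3+M4)/6=-2107/1209
seg 4: a=-4, c=M4/2=4235/1612, d=(M5−M4)/(6·1)=-4235/4836, b=Δ4−h4·(2M4+M5)/6=3019/2418
t_q=41/4 → seg 4, τ=1/4; S=-4+3019/2418·τ+4235/1612·τ²+-4235/4836·τ³=-364941/103168

  seg 0: a=1 b=-8927/4836 c=0 d=2479/43524
  seg 1: a=-3 b=-745/2418 c=2479/4836 d=-175/3224
  seg 2: a=-2 b=1319/1209 c=226/1209 d=-1594/10881
  seg 3: a=-1 b=-2107/1209 c=-456/403 d=6059/9672
  seg 4: a=-4 b=3019/2418 c=4235/1612 d=-4235/4836
S(41/4) = -364941/103168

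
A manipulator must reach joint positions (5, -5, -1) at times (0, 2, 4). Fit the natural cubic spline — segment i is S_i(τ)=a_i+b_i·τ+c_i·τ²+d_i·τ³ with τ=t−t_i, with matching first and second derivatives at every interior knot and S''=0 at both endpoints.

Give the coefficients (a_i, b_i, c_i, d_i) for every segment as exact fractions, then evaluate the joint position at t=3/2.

Δ: Δ0=-5, Δ1=2
row 1: diag=8, rhs=42; c'=1/4, d'=21/4
back: M1=21/4
M: M0=0, M1=21/4, M2=0
seg 0: a=5, c=M0/2=0, d=(M1−M0)/(6·2)=7/16, b=Δ0−h0·(2M0+M1)/6=-27/4
seg 1: a=-5, c=M1/2=21/8, d=(M2−M1)/(6·2)=-7/16, b=Δ1−h1·(2M1+M2)/6=-3/2
t_q=3/2 → seg 0, τ=3/2; S=5+-27/4·τ+0·τ²+7/16·τ³=-467/128

  seg 0: a=5 b=-27/4 c=0 d=7/16
  seg 1: a=-5 b=-3/2 c=21/8 d=-7/16
S(3/2) = -467/128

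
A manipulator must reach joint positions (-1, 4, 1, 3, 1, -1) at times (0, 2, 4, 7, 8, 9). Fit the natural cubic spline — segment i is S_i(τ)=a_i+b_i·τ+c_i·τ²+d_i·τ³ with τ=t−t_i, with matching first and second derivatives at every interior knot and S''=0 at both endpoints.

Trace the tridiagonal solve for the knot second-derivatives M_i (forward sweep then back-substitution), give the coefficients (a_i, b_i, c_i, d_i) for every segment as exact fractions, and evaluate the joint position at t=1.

  seg 0: a=-1 b=529/141 c=0 d=-353/1128
  seg 1: a=4 b=-1/282 c=-353/188 d=637/1128
  seg 2: a=1 b=-104/141 c=71/47 d=-49/141
  seg 3: a=3 b=-149/141 c=-76/47 d=95/141
  seg 4: a=1 b=-320/141 c=19/47 d=-19/141
S(1) = 917/376

Δ: Δ0=5/2, Δ1=-3/2, Δ2=2/3, Δ3=-2, Δ4=-2
row 1: diag=8, rhs=-24; c'=1/4, d'=-3
row 2: denom=10−2·1/4=19/2; d'=(13−2·-3)/(19/2)=2
row 3: denom=8−3·6/19=134/19; d'=(-16−3·2)/(134/19)=-209/67
row 4: denom=4−1·19/134=517/134; d'=(0−1·-209/67)/(517/134)=38/47
back: M4=38/47
back: M3=-209/67−19/134·38/47=-152/47
back: M2=2−6/19·-152/47=142/47
back: M1=-3−1/4·142/47=-353/94
M: M0=0, M1=-353/94, M2=142/47, M3=-152/47, M4=38/47, M5=0
seg 0: a=-1, c=M0/2=0, d=(M1−M0)/(6·2)=-353/1128, b=Δ0−h0·(2M0+M1)/6=529/141
seg 1: a=4, c=M1/2=-353/188, d=(M2−M1)/(6·2)=637/1128, b=Δ1−h1·(2M1+M2)/6=-1/282
seg 2: a=1, c=M2/2=71/47, d=(M3−M2)/(6·3)=-49/141, b=Δ2−h2·(2M2+M3)/6=-104/141
seg 3: a=3, c=M3/2=-76/47, d=(M4−M3)/(6·1)=95/141, b=Δ3−h3·(2M3+M4)/6=-149/141
seg 4: a=1, c=M4/2=19/47, d=(M5−M4)/(6·1)=-19/141, b=Δ4−h4·(2M4+M5)/6=-320/141
t_q=1 → seg 0, τ=1; S=-1+529/141·τ+0·τ²+-353/1128·τ³=917/376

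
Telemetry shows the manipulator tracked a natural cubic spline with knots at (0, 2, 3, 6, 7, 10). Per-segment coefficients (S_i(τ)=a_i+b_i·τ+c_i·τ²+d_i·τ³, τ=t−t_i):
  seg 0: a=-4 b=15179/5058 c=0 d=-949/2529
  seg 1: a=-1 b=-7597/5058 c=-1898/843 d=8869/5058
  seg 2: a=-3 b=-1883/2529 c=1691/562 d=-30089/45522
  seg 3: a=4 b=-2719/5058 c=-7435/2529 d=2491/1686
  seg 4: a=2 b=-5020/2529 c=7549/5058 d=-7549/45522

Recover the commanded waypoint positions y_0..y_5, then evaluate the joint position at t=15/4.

y_0 = S_0(0) = a_0 = -4
y_1 = S_1(0) = a_1 = -1
y_2 = S_2(0) = a_2 = -3
y_3 = S_3(0) = a_3 = 4
y_4 = S_4(0) = a_4 = 2
y_5 = S_4(3) = 5
t_q=15/4 is in segment 2 (τ=3/4); S_2(τ)=-77143/35968

y_0=-4 y_1=-1 y_2=-3 y_3=4 y_4=2 y_5=5
S(15/4) = -77143/35968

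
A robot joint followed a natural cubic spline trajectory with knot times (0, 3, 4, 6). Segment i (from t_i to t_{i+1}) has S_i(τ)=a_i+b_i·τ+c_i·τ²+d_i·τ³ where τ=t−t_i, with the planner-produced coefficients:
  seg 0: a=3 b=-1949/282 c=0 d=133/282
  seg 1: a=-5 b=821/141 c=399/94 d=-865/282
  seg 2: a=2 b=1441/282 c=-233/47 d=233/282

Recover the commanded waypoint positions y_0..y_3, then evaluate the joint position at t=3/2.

y_0=3 y_1=-5 y_2=2 y_3=-1
S(3/2) = -4343/752

y_0 = S_0(0) = a_0 = 3
y_1 = S_1(0) = a_1 = -5
y_2 = S_2(0) = a_2 = 2
y_3 = S_2(2) = -1
t_q=3/2 is in segment 0 (τ=3/2); S_0(τ)=-4343/752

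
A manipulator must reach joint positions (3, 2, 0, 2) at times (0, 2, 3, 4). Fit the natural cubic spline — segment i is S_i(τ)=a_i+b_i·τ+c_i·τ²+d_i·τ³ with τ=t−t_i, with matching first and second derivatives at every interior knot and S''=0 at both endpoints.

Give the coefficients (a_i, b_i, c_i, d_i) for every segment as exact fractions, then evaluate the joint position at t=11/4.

Δ: Δ0=-1/2, Δ1=-2, Δ2=2
row 1: diag=6, rhs=-9; c'=1/6, d'=-3/2
row 2: denom=4−1·1/6=23/6; d'=(24−1·-3/2)/(23/6)=153/23
back: M2=153/23
back: M1=-3/2−1/6·153/23=-60/23
M: M0=0, M1=-60/23, M2=153/23, M3=0
seg 0: a=3, c=M0/2=0, d=(M1−M0)/(6·2)=-5/23, b=Δ0−h0·(2M0+M1)/6=17/46
seg 1: a=2, c=M1/2=-30/23, d=(M2−M1)/(6·1)=71/46, b=Δ1−h1·(2M1+M2)/6=-103/46
seg 2: a=0, c=M2/2=153/46, d=(M3−M2)/(6·1)=-51/46, b=Δ2−h2·(2M2+M3)/6=-5/23
t_q=11/4 → seg 1, τ=3/4; S=2+-103/46·τ+-30/23·τ²+71/46·τ³=701/2944

  seg 0: a=3 b=17/46 c=0 d=-5/23
  seg 1: a=2 b=-103/46 c=-30/23 d=71/46
  seg 2: a=0 b=-5/23 c=153/46 d=-51/46
S(11/4) = 701/2944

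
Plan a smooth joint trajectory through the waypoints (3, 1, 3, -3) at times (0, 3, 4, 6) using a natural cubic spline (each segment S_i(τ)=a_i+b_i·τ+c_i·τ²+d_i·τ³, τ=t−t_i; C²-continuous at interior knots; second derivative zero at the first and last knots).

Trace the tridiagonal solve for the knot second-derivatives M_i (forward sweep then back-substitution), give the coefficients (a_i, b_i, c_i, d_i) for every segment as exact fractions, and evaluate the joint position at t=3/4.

  seg 0: a=3 b=-283/141 c=0 d=7/47
  seg 1: a=1 b=284/141 c=63/47 d=-191/141
  seg 2: a=3 b=89/141 c=-128/47 d=64/141
S(3/4) = 4685/3008

Δ: Δ0=-2/3, Δ1=2, Δ2=-3
row 1: diag=8, rhs=16; c'=1/8, d'=2
row 2: denom=6−1·1/8=47/8; d'=(-30−1·2)/(47/8)=-256/47
back: M2=-256/47
back: M1=2−1/8·-256/47=126/47
M: M0=0, M1=126/47, M2=-256/47, M3=0
seg 0: a=3, c=M0/2=0, d=(M1−M0)/(6·3)=7/47, b=Δ0−h0·(2M0+M1)/6=-283/141
seg 1: a=1, c=M1/2=63/47, d=(M2−M1)/(6·1)=-191/141, b=Δ1−h1·(2M1+M2)/6=284/141
seg 2: a=3, c=M2/2=-128/47, d=(M3−M2)/(6·2)=64/141, b=Δ2−h2·(2M2+M3)/6=89/141
t_q=3/4 → seg 0, τ=3/4; S=3+-283/141·τ+0·τ²+7/47·τ³=4685/3008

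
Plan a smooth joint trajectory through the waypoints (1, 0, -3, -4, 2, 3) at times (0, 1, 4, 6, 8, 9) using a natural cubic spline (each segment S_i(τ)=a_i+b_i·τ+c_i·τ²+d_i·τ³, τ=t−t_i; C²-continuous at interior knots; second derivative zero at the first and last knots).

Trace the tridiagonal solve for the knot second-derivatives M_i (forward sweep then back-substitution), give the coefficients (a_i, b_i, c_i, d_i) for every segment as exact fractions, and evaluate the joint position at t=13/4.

  seg 0: a=1 b=-754/733 c=0 d=21/733
  seg 1: a=0 b=-691/733 c=63/733 d=-77/2199
  seg 2: a=-3 b=-1006/733 c=-168/733 d=1951/5864
  seg 3: a=-4 b=2497/1466 c=5181/2932 d=-410/733
  seg 4: a=2 b=3019/1466 c=-4659/2932 d=1553/2932
S(13/4) = -97803/46912

Δ: Δ0=-1, Δ1=-1, Δ2=-1/2, Δ3=3, Δ4=1
row 1: diag=8, rhs=0; c'=3/8, d'=0
row 2: denom=10−3·3/8=71/8; d'=(3−3·0)/(71/8)=24/71
row 3: denom=8−2·16/71=536/71; d'=(21−2·24/71)/(536/71)=1443/536
row 4: denom=6−2·71/268=733/134; d'=(-12−2·1443/536)/(733/134)=-4659/1466
back: M4=-4659/1466
back: M3=1443/536−71/268·-4659/1466=5181/1466
back: M2=24/71−16/71·5181/1466=-336/733
back: M1=0−3/8·-336/733=126/733
M: M0=0, M1=126/733, M2=-336/733, M3=5181/1466, M4=-4659/1466, M5=0
seg 0: a=1, c=M0/2=0, d=(M1−M0)/(6·1)=21/733, b=Δ0−h0·(2M0+M1)/6=-754/733
seg 1: a=0, c=M1/2=63/733, d=(M2−M1)/(6·3)=-77/2199, b=Δ1−h1·(2M1+M2)/6=-691/733
seg 2: a=-3, c=M2/2=-168/733, d=(M3−M2)/(6·2)=1951/5864, b=Δ2−h2·(2M2+M3)/6=-1006/733
seg 3: a=-4, c=M3/2=5181/2932, d=(M4−M3)/(6·2)=-410/733, b=Δ3−h3·(2M3+M4)/6=2497/1466
seg 4: a=2, c=M4/2=-4659/2932, d=(M5−M4)/(6·1)=1553/2932, b=Δ4−h4·(2M4+M5)/6=3019/1466
t_q=13/4 → seg 1, τ=9/4; S=0+-691/733·τ+63/733·τ²+-77/2199·τ³=-97803/46912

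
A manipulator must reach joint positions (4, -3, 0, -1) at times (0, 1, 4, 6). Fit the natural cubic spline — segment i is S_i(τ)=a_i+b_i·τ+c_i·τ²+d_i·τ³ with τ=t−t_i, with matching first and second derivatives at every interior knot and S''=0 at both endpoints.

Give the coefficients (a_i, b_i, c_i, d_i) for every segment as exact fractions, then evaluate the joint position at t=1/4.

  seg 0: a=4 b=-1163/142 c=0 d=169/142
  seg 1: a=-3 b=-328/71 c=507/142 d=-241/426
  seg 2: a=0 b=217/142 c=-108/71 d=18/71
S(1/4) = 17913/9088

Δ: Δ0=-7, Δ1=1, Δ2=-1/2
row 1: diag=8, rhs=48; c'=3/8, d'=6
row 2: denom=10−3·3/8=71/8; d'=(-9−3·6)/(71/8)=-216/71
back: M2=-216/71
back: M1=6−3/8·-216/71=507/71
M: M0=0, M1=507/71, M2=-216/71, M3=0
seg 0: a=4, c=M0/2=0, d=(M1−M0)/(6·1)=169/142, b=Δ0−h0·(2M0+M1)/6=-1163/142
seg 1: a=-3, c=M1/2=507/142, d=(M2−M1)/(6·3)=-241/426, b=Δ1−h1·(2M1+M2)/6=-328/71
seg 2: a=0, c=M2/2=-108/71, d=(M3−M2)/(6·2)=18/71, b=Δ2−h2·(2M2+M3)/6=217/142
t_q=1/4 → seg 0, τ=1/4; S=4+-1163/142·τ+0·τ²+169/142·τ³=17913/9088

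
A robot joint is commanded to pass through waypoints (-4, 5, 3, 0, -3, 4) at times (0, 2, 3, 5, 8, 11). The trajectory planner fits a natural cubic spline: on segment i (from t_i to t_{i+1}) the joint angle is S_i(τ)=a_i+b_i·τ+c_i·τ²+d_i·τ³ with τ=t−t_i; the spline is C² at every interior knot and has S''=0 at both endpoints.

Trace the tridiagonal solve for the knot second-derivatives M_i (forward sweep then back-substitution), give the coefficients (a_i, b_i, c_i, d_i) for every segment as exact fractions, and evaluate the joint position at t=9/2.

  seg 0: a=-4 b=48695/7194 c=0 d=-8161/14388
  seg 1: a=5 b=-271/7194 c=-8161/2398 d=5183/3597
  seg 2: a=3 b=-1649/654 c=2205/2398 d=-2941/14388
  seg 3: a=0 b=-9325/7194 c=-368/1199 d=8755/64746
  seg 4: a=-3 b=1846/3597 c=6547/7194 d=-6547/64746
S(9/2) = 22903/38368

Δ: Δ0=9/2, Δ1=-2, Δ2=-3/2, Δ3=-1, Δ4=7/3
row 1: diag=6, rhs=-39; c'=1/6, d'=-13/2
row 2: denom=6−1·1/6=35/6; d'=(3−1·-13/2)/(35/6)=57/35
row 3: denom=10−2·12/35=326/35; d'=(3−2·57/35)/(326/35)=-9/326
row 4: denom=12−3·105/326=3597/326; d'=(20−3·-9/326)/(3597/326)=6547/3597
back: M4=6547/3597
back: M3=-9/326−105/326·6547/3597=-736/1199
back: M2=57/35−12/35·-736/1199=2205/1199
back: M1=-13/2−1/6·2205/1199=-8161/1199
M: M0=0, M1=-8161/1199, M2=2205/1199, M3=-736/1199, M4=6547/3597, M5=0
seg 0: a=-4, c=M0/2=0, d=(M1−M0)/(6·2)=-8161/14388, b=Δ0−h0·(2M0+M1)/6=48695/7194
seg 1: a=5, c=M1/2=-8161/2398, d=(M2−M1)/(6·1)=5183/3597, b=Δ1−h1·(2M1+M2)/6=-271/7194
seg 2: a=3, c=M2/2=2205/2398, d=(M3−M2)/(6·2)=-2941/14388, b=Δ2−h2·(2M2+M3)/6=-1649/654
seg 3: a=0, c=M3/2=-368/1199, d=(M4−M3)/(6·3)=8755/64746, b=Δ3−h3·(2M3+M4)/6=-9325/7194
seg 4: a=-3, c=M4/2=6547/7194, d=(M5−M4)/(6·3)=-6547/64746, b=Δ4−h4·(2M4+M5)/6=1846/3597
t_q=9/2 → seg 2, τ=3/2; S=3+-1649/654·τ+2205/2398·τ²+-2941/14388·τ³=22903/38368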